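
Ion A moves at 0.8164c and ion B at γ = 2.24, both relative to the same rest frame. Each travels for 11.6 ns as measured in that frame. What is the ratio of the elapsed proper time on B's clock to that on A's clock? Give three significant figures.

A: γ = 1/√(1 − 0.8164²) = 1/√0.3335 = 1.732. B: γ = 2.24.
τ_A/τ_B = γ_B/γ_A = 2.240/1.732 = 1.294, so τ_B/τ_A = 0.7731.

τ_B/τ_A = 0.773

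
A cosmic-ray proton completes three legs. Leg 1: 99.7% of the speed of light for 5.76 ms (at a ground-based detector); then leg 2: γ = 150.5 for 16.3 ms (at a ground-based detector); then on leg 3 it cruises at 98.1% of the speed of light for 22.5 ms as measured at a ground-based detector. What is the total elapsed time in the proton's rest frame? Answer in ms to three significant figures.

Leg 1: β = 0.997; γ = 1/√(1 − 0.997²) = 1/√0.005991 = 12.92; τ_1 = 5.76/12.92 = 0.4458 ms.
Leg 2: γ = 150.5; τ_2 = 16.3/150.5 = 0.1083 ms.
Leg 3: β = 0.981; γ = 1/√(1 − 0.981²) = 1/√0.03764 = 5.154; τ_3 = 22.5/5.154 = 4.365 ms.
Total: 0.4458 + 0.1083 + 4.365 ms.

τ = 4.92 ms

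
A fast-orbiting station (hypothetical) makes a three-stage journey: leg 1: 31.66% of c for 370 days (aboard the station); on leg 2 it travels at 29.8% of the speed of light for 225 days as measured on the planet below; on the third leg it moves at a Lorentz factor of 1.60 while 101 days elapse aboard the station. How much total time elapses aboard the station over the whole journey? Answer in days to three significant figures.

Leg 1: 370 days is already measured aboard the station.
Leg 2: β = 0.298; γ = 1/√(1 − 0.298²) = 1/√0.9112 = 1.048; τ_2 = 225/1.048 = 214.8 days.
Leg 3: 101 days is already measured aboard the station.
Total: 370.0 + 214.8 + 101.0 days.

τ = 686 days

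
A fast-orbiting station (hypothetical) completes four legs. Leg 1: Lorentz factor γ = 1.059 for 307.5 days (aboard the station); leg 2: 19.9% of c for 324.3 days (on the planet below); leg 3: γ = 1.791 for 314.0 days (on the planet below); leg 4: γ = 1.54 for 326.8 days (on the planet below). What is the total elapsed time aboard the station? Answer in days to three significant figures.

Leg 1: 307.5 days is already measured aboard the station.
Leg 2: β = 0.199; γ = 1/√(1 − 0.199²) = 1/√0.9604 = 1.020; τ_2 = 324.3/1.020 = 317.8 days.
Leg 3: γ = 1.791; τ_3 = 314.0/1.791 = 175.3 days.
Leg 4: γ = 1.54; τ_4 = 326.8/1.540 = 212.2 days.
Total: 307.5 + 317.8 + 175.3 + 212.2 days.

τ = 1010 days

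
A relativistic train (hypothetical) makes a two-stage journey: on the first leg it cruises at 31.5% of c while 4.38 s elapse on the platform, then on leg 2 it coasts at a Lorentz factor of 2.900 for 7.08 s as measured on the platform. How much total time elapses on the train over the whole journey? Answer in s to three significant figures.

τ = 6.60 s

Leg 1: β = 0.315; γ = 1/√(1 − 0.315²) = 1/√0.9008 = 1.054; τ_1 = 4.38/1.054 = 4.157 s.
Leg 2: γ = 2.900; τ_2 = 7.08/2.900 = 2.441 s.
Total: 4.157 + 2.441 s.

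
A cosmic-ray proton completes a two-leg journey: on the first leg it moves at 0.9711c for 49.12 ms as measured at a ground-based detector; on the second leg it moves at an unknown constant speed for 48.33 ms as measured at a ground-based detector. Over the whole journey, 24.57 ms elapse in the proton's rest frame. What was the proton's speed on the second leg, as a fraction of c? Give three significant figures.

Leg 1: γ = 1/√(1 − 0.9711²) = 1/√0.05696 = 4.190; τ_1 = 49.12/4.190 = 11.72 ms.
Leg 2: speed unknown; τ_2 = 48.33/γ_2.
Total proper time: 11.72 + τ_2 = 24.57, so τ_2 = 24.57 − 11.72 = 12.85 ms.
γ_2 = 48.33/12.85 = 3.762; β = √(1 − 1/γ²) = √0.9293.

β = 0.964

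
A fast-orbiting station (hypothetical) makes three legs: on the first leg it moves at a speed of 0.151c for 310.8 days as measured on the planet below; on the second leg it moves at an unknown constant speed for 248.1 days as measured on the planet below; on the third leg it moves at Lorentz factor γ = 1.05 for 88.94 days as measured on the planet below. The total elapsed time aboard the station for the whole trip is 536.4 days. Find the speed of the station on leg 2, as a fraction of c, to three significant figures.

β = 0.813

Leg 1: γ = 1/√(1 − 0.151²) = 1/√0.9772 = 1.012; τ_1 = 310.8/1.012 = 307.2 days.
Leg 2: speed unknown; τ_2 = 248.1/γ_2.
Leg 3: γ = 1.05; τ_3 = 88.94/1.050 = 84.70 days.
Total proper time: 307.2 + τ_2 + 84.70 = 536.4, so τ_2 = 536.4 − 391.9 = 144.5 days.
γ_2 = 248.1/144.5 = 1.717; β = √(1 − 1/γ²) = √0.6610.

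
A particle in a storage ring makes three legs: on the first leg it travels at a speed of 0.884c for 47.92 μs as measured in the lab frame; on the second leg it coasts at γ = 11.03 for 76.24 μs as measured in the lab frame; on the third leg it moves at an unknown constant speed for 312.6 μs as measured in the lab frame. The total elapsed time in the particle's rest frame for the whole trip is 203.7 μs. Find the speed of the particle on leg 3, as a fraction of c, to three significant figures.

β = 0.830

Leg 1: γ = 1/√(1 − 0.884²) = 1/√0.2185 = 2.139; τ_1 = 47.92/2.139 = 22.40 μs.
Leg 2: γ = 11.03; τ_2 = 76.24/11.03 = 6.912 μs.
Leg 3: speed unknown; τ_3 = 312.6/γ_3.
Total proper time: 22.40 + 6.912 + τ_3 = 203.7, so τ_3 = 203.7 − 29.31 = 174.4 μs.
γ_3 = 312.6/174.4 = 1.793; β = √(1 − 1/γ²) = √0.6888.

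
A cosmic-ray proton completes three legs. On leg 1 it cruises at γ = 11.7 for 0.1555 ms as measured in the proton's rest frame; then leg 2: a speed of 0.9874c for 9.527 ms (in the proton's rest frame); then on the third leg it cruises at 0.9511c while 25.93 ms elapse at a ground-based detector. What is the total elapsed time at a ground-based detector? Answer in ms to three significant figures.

Leg 1: γ = 11.7; Δt_1 = 11.70 × 0.1555 = 1.819 ms.
Leg 2: γ = 1/√(1 − 0.9874²) = 1/√0.02504 = 6.319; Δt_2 = 6.319 × 9.527 = 60.20 ms.
Leg 3: 25.93 ms is already measured at a ground-based detector.
Total: 1.819 + 60.20 + 25.93 ms.

Δt = 88.0 ms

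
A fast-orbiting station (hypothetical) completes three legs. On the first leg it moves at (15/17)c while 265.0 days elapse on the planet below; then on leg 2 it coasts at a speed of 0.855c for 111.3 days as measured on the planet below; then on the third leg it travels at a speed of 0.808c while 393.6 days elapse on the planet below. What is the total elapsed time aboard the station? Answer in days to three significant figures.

τ = 414 days

Leg 1: γ = 1/√(1 − (15/17)²) = 17/8 = 2.125; τ_1 = 265.0/2.125 = 124.7 days.
Leg 2: γ = 1/√(1 − 0.855²) = 1/√0.2690 = 1.928; τ_2 = 111.3/1.928 = 57.72 days.
Leg 3: γ = 1/√(1 − 0.808²) = 1/√0.3471 = 1.697; τ_3 = 393.6/1.697 = 231.9 days.
Total: 124.7 + 57.72 + 231.9 days.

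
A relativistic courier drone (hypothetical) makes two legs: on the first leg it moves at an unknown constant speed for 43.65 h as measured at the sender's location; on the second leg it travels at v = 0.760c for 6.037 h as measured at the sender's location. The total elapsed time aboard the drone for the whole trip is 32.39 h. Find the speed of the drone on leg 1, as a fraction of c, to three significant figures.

Leg 1: speed unknown; τ_1 = 43.65/γ_1.
Leg 2: γ = 1/√(1 − 0.760²) = 1/√0.4224 = 1.539; τ_2 = 6.037/1.539 = 3.924 h.
Total proper time: τ_1 + 3.924 = 32.39, so τ_1 = 32.39 − 3.924 = 28.47 h.
γ_1 = 43.65/28.47 = 1.533; β = √(1 − 1/γ²) = √0.5747.

β = 0.758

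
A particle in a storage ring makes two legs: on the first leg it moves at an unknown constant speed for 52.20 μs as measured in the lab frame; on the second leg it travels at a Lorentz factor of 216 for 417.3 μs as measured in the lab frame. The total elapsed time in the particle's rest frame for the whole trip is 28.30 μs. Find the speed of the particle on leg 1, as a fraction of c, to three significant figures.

β = 0.863

Leg 1: speed unknown; τ_1 = 52.20/γ_1.
Leg 2: γ = 216; τ_2 = 417.3/216.0 = 1.932 μs.
Total proper time: τ_1 + 1.932 = 28.30, so τ_1 = 28.30 − 1.932 = 26.37 μs.
γ_1 = 52.20/26.37 = 1.980; β = √(1 − 1/γ²) = √0.7448.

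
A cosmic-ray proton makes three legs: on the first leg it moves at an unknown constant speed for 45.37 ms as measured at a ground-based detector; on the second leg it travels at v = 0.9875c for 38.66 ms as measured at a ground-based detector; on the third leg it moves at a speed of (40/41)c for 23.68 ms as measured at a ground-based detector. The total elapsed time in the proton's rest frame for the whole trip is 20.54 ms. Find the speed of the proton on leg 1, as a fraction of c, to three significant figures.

Leg 1: speed unknown; τ_1 = 45.37/γ_1.
Leg 2: γ = 1/√(1 − 0.9875²) = 1/√0.02484 = 6.344; τ_2 = 38.66/6.344 = 6.094 ms.
Leg 3: γ = 1/√(1 − (40/41)²) = 41/9 ≈ 4.556; τ_3 = 23.68/4.556 = 5.198 ms.
Total proper time: τ_1 + 6.094 + 5.198 = 20.54, so τ_1 = 20.54 − 11.29 = 9.248 ms.
γ_1 = 45.37/9.248 = 4.906; β = √(1 − 1/γ²) = √0.9584.

β = 0.979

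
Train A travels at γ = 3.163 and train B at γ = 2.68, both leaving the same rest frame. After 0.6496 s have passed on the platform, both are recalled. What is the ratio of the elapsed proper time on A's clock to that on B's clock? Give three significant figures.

τ_A/τ_B = 0.847

A: γ = 3.163. B: γ = 2.68.
τ_A/τ_B = γ_B/γ_A = 2.680/3.163 = 0.8473, so τ_A/τ_B = 0.8473.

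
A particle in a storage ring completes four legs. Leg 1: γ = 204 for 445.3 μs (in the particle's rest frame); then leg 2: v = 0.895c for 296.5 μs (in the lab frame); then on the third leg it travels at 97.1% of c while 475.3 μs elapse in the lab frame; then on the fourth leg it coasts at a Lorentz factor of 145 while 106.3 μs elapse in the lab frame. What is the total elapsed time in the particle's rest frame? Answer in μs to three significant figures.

Leg 1: 445.3 μs is already measured in the particle's rest frame.
Leg 2: γ = 1/√(1 − 0.895²) = 1/√0.1990 = 2.242; τ_2 = 296.5/2.242 = 132.3 μs.
Leg 3: β = 0.971; γ = 1/√(1 − 0.971²) = 1/√0.05716 = 4.183; τ_3 = 475.3/4.183 = 113.6 μs.
Leg 4: γ = 145; τ_4 = 106.3/145.0 = 0.7331 μs.
Total: 445.3 + 132.3 + 113.6 + 0.7331 μs.

τ = 692 μs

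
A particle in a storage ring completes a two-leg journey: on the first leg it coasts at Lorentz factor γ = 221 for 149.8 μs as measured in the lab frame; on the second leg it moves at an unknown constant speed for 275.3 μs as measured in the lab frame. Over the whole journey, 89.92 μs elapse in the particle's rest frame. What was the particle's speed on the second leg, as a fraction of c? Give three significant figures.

β = 0.946

Leg 1: γ = 221; τ_1 = 149.8/221.0 = 0.6778 μs.
Leg 2: speed unknown; τ_2 = 275.3/γ_2.
Total proper time: 0.6778 + τ_2 = 89.92, so τ_2 = 89.92 − 0.6778 = 89.24 μs.
γ_2 = 275.3/89.24 = 3.085; β = √(1 − 1/γ²) = √0.8949.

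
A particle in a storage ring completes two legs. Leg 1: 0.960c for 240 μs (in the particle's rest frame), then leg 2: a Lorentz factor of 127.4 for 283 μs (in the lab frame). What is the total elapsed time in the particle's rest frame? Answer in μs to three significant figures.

Leg 1: 240 μs is already measured in the particle's rest frame.
Leg 2: γ = 127.4; τ_2 = 283/127.4 = 2.221 μs.
Total: 240.0 + 2.221 μs.

τ = 242 μs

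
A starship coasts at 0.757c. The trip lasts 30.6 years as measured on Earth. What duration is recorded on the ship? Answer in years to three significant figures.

τ = 20.0 years

γ = 1/√(1 − 0.757²) = 1/√0.4270 = 1.530
The interval measured on Earth is the dilated one; the clock on the ship measures the proper time τ = Δt/γ = 30.6/1.530 years.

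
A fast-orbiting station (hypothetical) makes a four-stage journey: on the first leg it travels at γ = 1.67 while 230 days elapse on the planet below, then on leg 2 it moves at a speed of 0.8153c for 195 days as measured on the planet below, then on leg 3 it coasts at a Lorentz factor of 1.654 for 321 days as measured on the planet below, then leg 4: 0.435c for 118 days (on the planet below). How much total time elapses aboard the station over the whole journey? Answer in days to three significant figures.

Leg 1: γ = 1.67; τ_1 = 230/1.670 = 137.7 days.
Leg 2: γ = 1/√(1 − 0.8153²) = 1/√0.3353 = 1.727; τ_2 = 195/1.727 = 112.9 days.
Leg 3: γ = 1.654; τ_3 = 321/1.654 = 194.1 days.
Leg 4: γ = 1/√(1 − 0.435²) = 1/√0.8108 = 1.111; τ_4 = 118/1.111 = 106.3 days.
Total: 137.7 + 112.9 + 194.1 + 106.3 days.

τ = 551 days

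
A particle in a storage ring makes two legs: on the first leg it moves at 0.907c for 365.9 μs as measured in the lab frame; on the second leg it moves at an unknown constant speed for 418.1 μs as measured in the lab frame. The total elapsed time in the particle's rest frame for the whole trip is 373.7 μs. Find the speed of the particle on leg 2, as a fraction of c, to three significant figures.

Leg 1: γ = 1/√(1 − 0.907²) = 1/√0.1774 = 2.375; τ_1 = 365.9/2.375 = 154.1 μs.
Leg 2: speed unknown; τ_2 = 418.1/γ_2.
Total proper time: 154.1 + τ_2 = 373.7, so τ_2 = 373.7 − 154.1 = 219.6 μs.
γ_2 = 418.1/219.6 = 1.904; β = √(1 − 1/γ²) = √0.7241.

β = 0.851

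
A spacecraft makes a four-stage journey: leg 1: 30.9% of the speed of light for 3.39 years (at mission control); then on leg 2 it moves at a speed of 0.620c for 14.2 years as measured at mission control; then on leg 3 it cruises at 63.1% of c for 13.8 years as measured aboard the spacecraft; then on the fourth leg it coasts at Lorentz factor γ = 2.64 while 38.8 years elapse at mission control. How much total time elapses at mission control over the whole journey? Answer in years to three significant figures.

Leg 1: 3.39 years is already measured at mission control.
Leg 2: 14.2 years is already measured at mission control.
Leg 3: β = 0.631; γ = 1/√(1 − 0.631²) = 1/√0.6018 = 1.289; Δt_3 = 1.289 × 13.8 = 17.79 years.
Leg 4: 38.8 years is already measured at mission control.
Total: 3.390 + 14.20 + 17.79 + 38.80 years.

Δt = 74.2 years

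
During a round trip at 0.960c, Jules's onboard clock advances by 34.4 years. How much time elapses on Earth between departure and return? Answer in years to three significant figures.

γ = 1/√(1 − 0.960²) = 25/7 ≈ 3.571
Earth-frame duration is the dilated interval: Δt = γτ = 3.571 × 34.4 years.

Δt = 123 years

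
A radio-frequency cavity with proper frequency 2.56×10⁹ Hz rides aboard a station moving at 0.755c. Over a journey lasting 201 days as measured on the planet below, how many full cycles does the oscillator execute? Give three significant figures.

γ = 1/√(1 − 0.755²) = 1/√0.4300 = 1.525
The oscillator's own cycle count is N = f × τ where τ is the proper time aboard the station. τ = Δt/γ = 201/1.525 = 131.8 days = 1.139×10⁷ s.
N = 2.56×10⁹ × 1.139×10⁷ = 2.915×10¹⁶.

N = 2.92×10¹⁶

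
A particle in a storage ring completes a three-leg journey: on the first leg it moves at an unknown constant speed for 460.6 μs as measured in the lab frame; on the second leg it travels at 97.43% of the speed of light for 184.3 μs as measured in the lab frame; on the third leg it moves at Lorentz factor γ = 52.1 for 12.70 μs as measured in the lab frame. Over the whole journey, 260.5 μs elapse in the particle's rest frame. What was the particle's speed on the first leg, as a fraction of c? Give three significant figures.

Leg 1: speed unknown; τ_1 = 460.6/γ_1.
Leg 2: β = 0.9743; γ = 1/√(1 − 0.9743²) = 1/√0.05074 = 4.439; τ_2 = 184.3/4.439 = 41.51 μs.
Leg 3: γ = 52.1; τ_3 = 12.70/52.10 = 0.2438 μs.
Total proper time: τ_1 + 41.51 + 0.2438 = 260.5, so τ_1 = 260.5 − 41.76 = 218.7 μs.
γ_1 = 460.6/218.7 = 2.106; β = √(1 − 1/γ²) = √0.7745.

β = 0.880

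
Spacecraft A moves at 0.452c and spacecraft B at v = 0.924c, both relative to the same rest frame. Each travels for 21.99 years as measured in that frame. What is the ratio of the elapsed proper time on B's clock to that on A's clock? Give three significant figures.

τ_B/τ_A = 0.429

A: γ = 1/√(1 − 0.452²) = 1/√0.7957 = 1.121. B: γ = 1/√(1 − 0.924²) = 1/√0.1462 = 2.615.
τ_A/τ_B = γ_B/γ_A = 2.615/1.121 = 2.333, so τ_B/τ_A = 0.4287.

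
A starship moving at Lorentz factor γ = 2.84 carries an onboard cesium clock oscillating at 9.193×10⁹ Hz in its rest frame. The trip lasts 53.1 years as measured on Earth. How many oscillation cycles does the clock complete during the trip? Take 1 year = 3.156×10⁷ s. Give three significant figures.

γ = 2.84
The oscillator's own cycle count is N = f × τ where τ is the proper time on the ship. τ = Δt/γ = 53.1/2.840 = 18.70 years = 5.901×10⁸ s.
N = 9.193×10⁹ × 5.901×10⁸ = 5.425×10¹⁸.

N = 5.42×10¹⁸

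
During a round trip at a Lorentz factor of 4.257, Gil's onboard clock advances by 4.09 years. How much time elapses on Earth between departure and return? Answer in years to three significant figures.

Δt = 17.4 years

γ = 4.257
Earth-frame duration is the dilated interval: Δt = γτ = 4.257 × 4.09 years.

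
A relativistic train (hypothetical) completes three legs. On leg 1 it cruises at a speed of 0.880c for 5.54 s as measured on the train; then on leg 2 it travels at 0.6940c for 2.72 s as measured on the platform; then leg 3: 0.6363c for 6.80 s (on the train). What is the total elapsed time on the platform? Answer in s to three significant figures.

Δt = 23.2 s

Leg 1: γ = 1/√(1 − 0.880²) = 1/√0.2256 = 2.105; Δt_1 = 2.105 × 5.54 = 11.66 s.
Leg 2: 2.72 s is already measured on the platform.
Leg 3: γ = 1/√(1 − 0.6363²) = 1/√0.5951 = 1.296; Δt_3 = 1.296 × 6.80 = 8.815 s.
Total: 11.66 + 2.720 + 8.815 s.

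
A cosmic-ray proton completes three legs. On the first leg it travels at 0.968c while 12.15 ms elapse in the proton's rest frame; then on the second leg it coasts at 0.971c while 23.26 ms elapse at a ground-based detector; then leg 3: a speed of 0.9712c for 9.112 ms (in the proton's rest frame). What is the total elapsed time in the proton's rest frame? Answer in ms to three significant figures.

Leg 1: 12.15 ms is already measured in the proton's rest frame.
Leg 2: γ = 1/√(1 − 0.971²) = 1/√0.05716 = 4.183; τ_2 = 23.26/4.183 = 5.561 ms.
Leg 3: 9.112 ms is already measured in the proton's rest frame.
Total: 12.15 + 5.561 + 9.112 ms.

τ = 26.8 ms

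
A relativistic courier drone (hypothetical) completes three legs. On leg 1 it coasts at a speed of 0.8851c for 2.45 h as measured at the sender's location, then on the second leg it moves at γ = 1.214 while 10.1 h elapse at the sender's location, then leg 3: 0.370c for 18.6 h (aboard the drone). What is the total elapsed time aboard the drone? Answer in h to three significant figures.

τ = 28.1 h

Leg 1: γ = 1/√(1 − 0.8851²) = 1/√0.2166 = 2.149; τ_1 = 2.45/2.149 = 1.140 h.
Leg 2: γ = 1.214; τ_2 = 10.1/1.214 = 8.320 h.
Leg 3: 18.6 h is already measured aboard the drone.
Total: 1.140 + 8.320 + 18.60 h.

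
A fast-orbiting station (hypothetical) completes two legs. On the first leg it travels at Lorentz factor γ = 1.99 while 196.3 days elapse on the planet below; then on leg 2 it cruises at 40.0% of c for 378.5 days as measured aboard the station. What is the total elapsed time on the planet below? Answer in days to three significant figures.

Leg 1: 196.3 days is already measured on the planet below.
Leg 2: β = 0.400; γ = 1/√(1 − 0.400²) = 1/√0.8400 = 1.091; Δt_2 = 1.091 × 378.5 = 413.0 days.
Total: 196.3 + 413.0 days.

Δt = 609 days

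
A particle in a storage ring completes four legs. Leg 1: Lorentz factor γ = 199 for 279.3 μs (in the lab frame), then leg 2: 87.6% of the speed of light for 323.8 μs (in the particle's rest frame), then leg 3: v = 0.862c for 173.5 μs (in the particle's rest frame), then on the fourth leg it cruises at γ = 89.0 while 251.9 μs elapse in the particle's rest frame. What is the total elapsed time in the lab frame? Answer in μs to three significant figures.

Δt = 2.37×10⁴ μs

Leg 1: 279.3 μs is already measured in the lab frame.
Leg 2: β = 0.876; γ = 1/√(1 − 0.876²) = 1/√0.2326 = 2.073; Δt_2 = 2.073 × 323.8 = 671.4 μs.
Leg 3: γ = 1/√(1 − 0.862²) = 1/√0.2570 = 1.973; Δt_3 = 1.973 × 173.5 = 342.3 μs.
Leg 4: γ = 89.0; Δt_4 = 89.00 × 251.9 = 2.242×10⁴ μs.
Total: 279.3 + 671.4 + 342.3 + 2.242×10⁴ μs.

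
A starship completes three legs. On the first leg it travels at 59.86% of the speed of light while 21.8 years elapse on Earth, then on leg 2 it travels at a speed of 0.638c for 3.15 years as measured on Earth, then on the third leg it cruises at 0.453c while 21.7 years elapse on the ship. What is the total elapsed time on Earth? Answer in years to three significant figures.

Leg 1: 21.8 years is already measured on Earth.
Leg 2: 3.15 years is already measured on Earth.
Leg 3: γ = 1/√(1 − 0.453²) = 1/√0.7948 = 1.122; Δt_3 = 1.122 × 21.7 = 24.34 years.
Total: 21.80 + 3.150 + 24.34 years.

Δt = 49.3 years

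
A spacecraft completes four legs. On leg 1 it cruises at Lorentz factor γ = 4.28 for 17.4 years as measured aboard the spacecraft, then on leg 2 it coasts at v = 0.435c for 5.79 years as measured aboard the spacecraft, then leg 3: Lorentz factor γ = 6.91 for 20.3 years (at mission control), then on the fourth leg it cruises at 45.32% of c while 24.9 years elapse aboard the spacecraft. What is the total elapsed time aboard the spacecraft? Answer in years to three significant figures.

Leg 1: 17.4 years is already measured aboard the spacecraft.
Leg 2: 5.79 years is already measured aboard the spacecraft.
Leg 3: γ = 6.91; τ_3 = 20.3/6.910 = 2.938 years.
Leg 4: 24.9 years is already measured aboard the spacecraft.
Total: 17.40 + 5.790 + 2.938 + 24.90 years.

τ = 51.0 years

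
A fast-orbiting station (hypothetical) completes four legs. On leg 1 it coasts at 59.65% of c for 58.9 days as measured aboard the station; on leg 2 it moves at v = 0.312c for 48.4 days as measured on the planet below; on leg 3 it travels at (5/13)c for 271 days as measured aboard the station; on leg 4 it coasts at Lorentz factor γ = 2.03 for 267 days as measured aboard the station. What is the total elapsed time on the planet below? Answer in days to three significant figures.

Leg 1: β = 0.5965; γ = 1/√(1 − 0.5965²) = 1/√0.6442 = 1.246; Δt_1 = 1.246 × 58.9 = 73.39 days.
Leg 2: 48.4 days is already measured on the planet below.
Leg 3: γ = 1/√(1 − (5/13)²) = 13/12 ≈ 1.083; Δt_3 = 1.083 × 271 = 293.6 days.
Leg 4: γ = 2.03; Δt_4 = 2.030 × 267 = 542.0 days.
Total: 73.39 + 48.40 + 293.6 + 542.0 days.

Δt = 957 days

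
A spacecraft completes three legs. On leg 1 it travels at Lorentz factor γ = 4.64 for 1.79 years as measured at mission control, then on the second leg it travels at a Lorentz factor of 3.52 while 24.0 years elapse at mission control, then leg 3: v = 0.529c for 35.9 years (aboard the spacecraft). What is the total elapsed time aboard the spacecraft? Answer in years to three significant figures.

Leg 1: γ = 4.64; τ_1 = 1.79/4.640 = 0.3858 years.
Leg 2: γ = 3.52; τ_2 = 24.0/3.520 = 6.818 years.
Leg 3: 35.9 years is already measured aboard the spacecraft.
Total: 0.3858 + 6.818 + 35.90 years.

τ = 43.1 years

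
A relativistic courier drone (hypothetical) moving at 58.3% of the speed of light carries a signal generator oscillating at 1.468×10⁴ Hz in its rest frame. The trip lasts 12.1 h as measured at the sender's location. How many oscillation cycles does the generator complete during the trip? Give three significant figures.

N = 5.20×10⁸

β = 0.583; γ = 1/√(1 − 0.583²) = 1/√0.6601 = 1.231
The oscillator's own cycle count is N = f × τ where τ is the proper time aboard the drone. τ = Δt/γ = 12.1/1.231 = 9.831 h = 3.539×10⁴ s.
N = 1.468×10⁴ × 3.539×10⁴ = 5.195×10⁸.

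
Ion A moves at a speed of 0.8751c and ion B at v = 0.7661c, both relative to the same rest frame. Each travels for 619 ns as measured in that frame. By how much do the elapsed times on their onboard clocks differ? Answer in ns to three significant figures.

A: γ = 1/√(1 − 0.8751²) = 1/√0.2342 = 2.066; τ_A = 619/2.066 = 299.6 ns.
B: γ = 1/√(1 − 0.7661²) = 1/√0.4131 = 1.556; τ_B = 619/1.556 = 397.8 ns.

|τ_A − τ_B| = 98.3 ns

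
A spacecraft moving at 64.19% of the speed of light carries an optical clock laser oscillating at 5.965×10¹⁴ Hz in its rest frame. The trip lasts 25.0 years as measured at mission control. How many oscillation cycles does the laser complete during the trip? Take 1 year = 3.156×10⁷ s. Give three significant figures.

β = 0.6419; γ = 1/√(1 − 0.6419²) = 1/√0.5880 = 1.304
The oscillator's own cycle count is N = f × τ where τ is the proper time aboard the spacecraft. τ = Δt/γ = 25.0/1.304 = 19.17 years = 6.050×10⁸ s.
N = 5.965×10¹⁴ × 6.050×10⁸ = 3.609×10²³.

N = 3.61×10²³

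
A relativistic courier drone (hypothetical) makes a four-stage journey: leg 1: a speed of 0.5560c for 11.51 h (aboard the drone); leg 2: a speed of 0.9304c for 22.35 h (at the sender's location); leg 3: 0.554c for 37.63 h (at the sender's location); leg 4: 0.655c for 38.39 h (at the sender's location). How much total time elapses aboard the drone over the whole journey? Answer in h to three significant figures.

τ = 80.0 h

Leg 1: 11.51 h is already measured aboard the drone.
Leg 2: γ = 1/√(1 − 0.9304²) = 1/√0.1344 = 2.728; τ_2 = 22.35/2.728 = 8.192 h.
Leg 3: γ = 1/√(1 − 0.554²) = 1/√0.6931 = 1.201; τ_3 = 37.63/1.201 = 31.33 h.
Leg 4: γ = 1/√(1 − 0.655²) = 1/√0.5710 = 1.323; τ_4 = 38.39/1.323 = 29.01 h.
Total: 11.51 + 8.192 + 31.33 + 29.01 h.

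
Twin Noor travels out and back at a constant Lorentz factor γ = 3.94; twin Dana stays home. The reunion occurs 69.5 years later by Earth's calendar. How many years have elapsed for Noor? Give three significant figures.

γ = 3.94
Noor's clock measures proper time along the trip: τ = Δt/γ = 69.5/3.940 years.

τ = 17.6 years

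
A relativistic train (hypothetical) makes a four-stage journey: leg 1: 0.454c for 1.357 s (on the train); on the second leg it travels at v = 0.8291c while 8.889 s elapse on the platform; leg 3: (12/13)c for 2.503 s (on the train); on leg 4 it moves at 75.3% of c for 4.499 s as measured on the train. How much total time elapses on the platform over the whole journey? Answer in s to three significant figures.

Δt = 23.8 s

Leg 1: γ = 1/√(1 − 0.454²) = 1/√0.7939 = 1.122; Δt_1 = 1.122 × 1.357 = 1.523 s.
Leg 2: 8.889 s is already measured on the platform.
Leg 3: γ = 1/√(1 − (12/13)²) = 13/5 = 2.600; Δt_3 = 2.600 × 2.503 = 6.508 s.
Leg 4: β = 0.753; γ = 1/√(1 − 0.753²) = 1/√0.4330 = 1.520; Δt_4 = 1.520 × 4.499 = 6.837 s.
Total: 1.523 + 8.889 + 6.508 + 6.837 s.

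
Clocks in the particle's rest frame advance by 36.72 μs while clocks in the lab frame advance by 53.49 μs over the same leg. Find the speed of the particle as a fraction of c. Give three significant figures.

The proper time is measured in the particle's rest frame (both events occur at the particle's location); Δt is measured in the lab frame. γ = Δt/τ = 53.49/36.72 = 1.457.
β = √(1 − 1/γ²) = √(1 − 0.4713) = √0.5287

v = 0.727c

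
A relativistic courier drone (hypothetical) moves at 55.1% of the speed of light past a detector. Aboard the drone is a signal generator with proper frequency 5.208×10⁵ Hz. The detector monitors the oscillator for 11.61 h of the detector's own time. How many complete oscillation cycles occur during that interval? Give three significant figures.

β = 0.551; γ = 1/√(1 − 0.551²) = 1/√0.6964 = 1.198
During 11.61 h of lab time, the oscillator's proper time advances by τ = Δt/γ = 11.61/1.198 = 9.689 h = 3.488×10⁴ s.
N = f × τ = 5.208×10⁵ × 3.488×10⁴ = 1.816×10¹⁰.

N = 1.82×10¹⁰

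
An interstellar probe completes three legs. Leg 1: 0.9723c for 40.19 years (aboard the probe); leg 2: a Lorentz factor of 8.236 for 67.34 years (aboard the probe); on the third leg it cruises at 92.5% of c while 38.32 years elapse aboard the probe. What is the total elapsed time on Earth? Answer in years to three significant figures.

Δt = 827 years

Leg 1: γ = 1/√(1 − 0.9723²) = 1/√0.05463 = 4.278; Δt_1 = 4.278 × 40.19 = 171.9 years.
Leg 2: γ = 8.236; Δt_2 = 8.236 × 67.34 = 554.6 years.
Leg 3: β = 0.925; γ = 1/√(1 − 0.925²) = 1/√0.1444 = 2.632; Δt_3 = 2.632 × 38.32 = 100.9 years.
Total: 171.9 + 554.6 + 100.9 years.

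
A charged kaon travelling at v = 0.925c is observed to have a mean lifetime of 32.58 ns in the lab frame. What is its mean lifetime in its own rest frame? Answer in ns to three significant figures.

γ = 1/√(1 − 0.925²) = 1/√0.1444 = 2.632
The lab-frame lifetime is the dilated interval; the proper lifetime is τ₀ = Δt/γ = 32.58/2.632 ns.

τ₀ = 12.4 ns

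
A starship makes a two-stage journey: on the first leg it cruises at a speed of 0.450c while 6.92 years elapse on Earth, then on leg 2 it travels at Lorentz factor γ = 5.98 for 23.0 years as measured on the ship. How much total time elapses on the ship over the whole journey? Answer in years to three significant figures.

τ = 29.2 years

Leg 1: γ = 1/√(1 − 0.450²) = 1/√0.7975 = 1.120; τ_1 = 6.92/1.120 = 6.180 years.
Leg 2: 23.0 years is already measured on the ship.
Total: 6.180 + 23.00 years.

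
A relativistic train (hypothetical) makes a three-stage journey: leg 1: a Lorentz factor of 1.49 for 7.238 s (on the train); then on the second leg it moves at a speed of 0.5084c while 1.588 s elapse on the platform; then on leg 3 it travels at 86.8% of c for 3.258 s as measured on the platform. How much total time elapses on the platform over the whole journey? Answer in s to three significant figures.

Leg 1: γ = 1.49; Δt_1 = 1.490 × 7.238 = 10.78 s.
Leg 2: 1.588 s is already measured on the platform.
Leg 3: 3.258 s is already measured on the platform.
Total: 10.78 + 1.588 + 3.258 s.

Δt = 15.6 s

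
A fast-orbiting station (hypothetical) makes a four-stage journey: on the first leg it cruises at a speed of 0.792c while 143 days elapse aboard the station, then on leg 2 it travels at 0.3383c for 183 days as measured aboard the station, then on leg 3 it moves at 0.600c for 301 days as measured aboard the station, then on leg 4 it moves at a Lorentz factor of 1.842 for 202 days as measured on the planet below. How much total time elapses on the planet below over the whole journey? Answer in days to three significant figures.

Δt = 1010 days

Leg 1: γ = 1/√(1 − 0.792²) = 1/√0.3727 = 1.638; Δt_1 = 1.638 × 143 = 234.2 days.
Leg 2: γ = 1/√(1 − 0.3383²) = 1/√0.8856 = 1.063; Δt_2 = 1.063 × 183 = 194.5 days.
Leg 3: γ = 1/√(1 − 0.600²) = 5/4 = 1.250; Δt_3 = 1.250 × 301 = 376.2 days.
Leg 4: 202 days is already measured on the planet below.
Total: 234.2 + 194.5 + 376.2 + 202.0 days.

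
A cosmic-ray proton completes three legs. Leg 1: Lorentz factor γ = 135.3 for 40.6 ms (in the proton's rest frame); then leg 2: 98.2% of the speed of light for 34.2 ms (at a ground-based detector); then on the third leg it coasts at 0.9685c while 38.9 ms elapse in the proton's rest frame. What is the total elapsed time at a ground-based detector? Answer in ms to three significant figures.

Δt = 5680 ms

Leg 1: γ = 135.3; Δt_1 = 135.3 × 40.6 = 5493 ms.
Leg 2: 34.2 ms is already measured at a ground-based detector.
Leg 3: γ = 1/√(1 − 0.9685²) = 1/√0.06201 = 4.016; Δt_3 = 4.016 × 38.9 = 156.2 ms.
Total: 5493 + 34.20 + 156.2 ms.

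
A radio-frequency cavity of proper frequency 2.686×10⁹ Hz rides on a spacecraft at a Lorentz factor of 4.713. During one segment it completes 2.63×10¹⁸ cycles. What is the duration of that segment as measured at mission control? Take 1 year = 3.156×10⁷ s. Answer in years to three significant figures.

Δt = 146 years

γ = 4.713
Proper time for N cycles: τ = N/f = 2.63×10¹⁸/(2.686×10⁹) = 9.792×10⁸ s = 31.03 years.
Lab-frame duration Δt = γτ = 4.713 × 31.03 = 146.2 years.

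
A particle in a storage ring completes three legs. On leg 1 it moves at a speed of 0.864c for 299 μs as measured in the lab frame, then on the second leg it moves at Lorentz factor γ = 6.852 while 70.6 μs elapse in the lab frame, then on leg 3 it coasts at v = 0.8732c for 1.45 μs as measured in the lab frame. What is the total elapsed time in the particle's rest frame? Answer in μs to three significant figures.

τ = 162 μs

Leg 1: γ = 1/√(1 − 0.864²) = 1/√0.2535 = 1.986; τ_1 = 299/1.986 = 150.5 μs.
Leg 2: γ = 6.852; τ_2 = 70.6/6.852 = 10.30 μs.
Leg 3: γ = 1/√(1 − 0.8732²) = 1/√0.2375 = 2.052; τ_3 = 1.45/2.052 = 0.7067 μs.
Total: 150.5 + 10.30 + 0.7067 μs.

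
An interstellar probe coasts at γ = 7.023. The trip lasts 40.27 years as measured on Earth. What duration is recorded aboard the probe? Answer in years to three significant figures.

γ = 7.023
The interval measured on Earth is the dilated one; the clock aboard the probe measures the proper time τ = Δt/γ = 40.27/7.023 years.

τ = 5.73 years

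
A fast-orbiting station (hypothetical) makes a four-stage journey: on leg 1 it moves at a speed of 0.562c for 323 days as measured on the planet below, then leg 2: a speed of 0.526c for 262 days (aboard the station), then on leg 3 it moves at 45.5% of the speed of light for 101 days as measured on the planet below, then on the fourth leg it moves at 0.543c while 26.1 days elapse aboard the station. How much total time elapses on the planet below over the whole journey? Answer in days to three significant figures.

Δt = 763 days

Leg 1: 323 days is already measured on the planet below.
Leg 2: γ = 1/√(1 − 0.526²) = 1/√0.7233 = 1.176; Δt_2 = 1.176 × 262 = 308.1 days.
Leg 3: 101 days is already measured on the planet below.
Leg 4: γ = 1/√(1 − 0.543²) = 1/√0.7052 = 1.191; Δt_4 = 1.191 × 26.1 = 31.08 days.
Total: 323.0 + 308.1 + 101.0 + 31.08 days.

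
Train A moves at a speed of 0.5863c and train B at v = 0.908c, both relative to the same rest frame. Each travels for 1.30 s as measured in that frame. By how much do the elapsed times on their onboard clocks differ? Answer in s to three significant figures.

A: γ = 1/√(1 − 0.5863²) = 1/√0.6563 = 1.234; τ_A = 1.30/1.234 = 1.053 s.
B: γ = 1/√(1 − 0.908²) = 1/√0.1755 = 2.387; τ_B = 1.30/2.387 = 0.5447 s.

|τ_A − τ_B| = 0.508 s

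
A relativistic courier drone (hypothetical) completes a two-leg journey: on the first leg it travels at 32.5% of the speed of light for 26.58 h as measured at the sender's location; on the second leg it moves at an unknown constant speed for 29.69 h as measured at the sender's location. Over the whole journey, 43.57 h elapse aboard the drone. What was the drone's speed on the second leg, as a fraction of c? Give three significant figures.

Leg 1: β = 0.325; γ = 1/√(1 − 0.325²) = 1/√0.8944 = 1.057; τ_1 = 26.58/1.057 = 25.14 h.
Leg 2: speed unknown; τ_2 = 29.69/γ_2.
Total proper time: 25.14 + τ_2 = 43.57, so τ_2 = 43.57 − 25.14 = 18.43 h.
γ_2 = 29.69/18.43 = 1.611; β = √(1 − 1/γ²) = √0.6146.

β = 0.784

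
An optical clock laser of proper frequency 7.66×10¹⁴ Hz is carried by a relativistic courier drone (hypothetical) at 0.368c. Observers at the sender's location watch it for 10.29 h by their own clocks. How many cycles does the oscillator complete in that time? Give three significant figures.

N = 2.64×10¹⁹

γ = 1/√(1 − 0.368²) = 1/√0.8646 = 1.075
During 10.29 h of lab time, the oscillator's proper time advances by τ = Δt/γ = 10.29/1.075 = 9.568 h = 3.444×10⁴ s.
N = f × τ = 7.66×10¹⁴ × 3.444×10⁴ = 2.638×10¹⁹.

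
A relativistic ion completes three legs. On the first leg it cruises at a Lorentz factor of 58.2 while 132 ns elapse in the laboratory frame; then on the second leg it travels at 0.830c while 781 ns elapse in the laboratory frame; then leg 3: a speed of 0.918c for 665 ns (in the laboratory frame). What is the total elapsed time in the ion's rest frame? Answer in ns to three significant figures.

Leg 1: γ = 58.2; τ_1 = 132/58.20 = 2.268 ns.
Leg 2: γ = 1/√(1 − 0.830²) = 1/√0.3111 = 1.793; τ_2 = 781/1.793 = 435.6 ns.
Leg 3: γ = 1/√(1 − 0.918²) = 1/√0.1573 = 2.522; τ_3 = 665/2.522 = 263.7 ns.
Total: 2.268 + 435.6 + 263.7 ns.

τ = 702 ns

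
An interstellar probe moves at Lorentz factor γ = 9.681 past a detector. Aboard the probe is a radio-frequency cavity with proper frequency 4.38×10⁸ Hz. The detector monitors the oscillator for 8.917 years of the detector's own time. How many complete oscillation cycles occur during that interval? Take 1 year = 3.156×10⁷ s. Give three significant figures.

N = 1.27×10¹⁶

γ = 9.681
During 8.917 years of lab time, the oscillator's proper time advances by τ = Δt/γ = 8.917/9.681 = 0.9211 years = 2.907×10⁷ s.
N = f × τ = 4.38×10⁸ × 2.907×10⁷ = 1.273×10¹⁶.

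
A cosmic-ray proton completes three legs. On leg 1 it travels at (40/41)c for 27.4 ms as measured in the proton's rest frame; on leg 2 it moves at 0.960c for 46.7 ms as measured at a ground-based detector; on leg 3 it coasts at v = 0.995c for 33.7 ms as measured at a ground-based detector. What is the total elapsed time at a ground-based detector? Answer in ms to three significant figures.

Δt = 205 ms

Leg 1: γ = 1/√(1 − (40/41)²) = 41/9 ≈ 4.556; Δt_1 = 4.556 × 27.4 = 124.8 ms.
Leg 2: 46.7 ms is already measured at a ground-based detector.
Leg 3: 33.7 ms is already measured at a ground-based detector.
Total: 124.8 + 46.70 + 33.70 ms.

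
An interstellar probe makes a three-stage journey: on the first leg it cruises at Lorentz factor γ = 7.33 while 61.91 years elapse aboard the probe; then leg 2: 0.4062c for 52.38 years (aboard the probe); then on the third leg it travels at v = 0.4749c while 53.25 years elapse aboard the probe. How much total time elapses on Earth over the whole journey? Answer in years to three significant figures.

Leg 1: γ = 7.33; Δt_1 = 7.330 × 61.91 = 453.8 years.
Leg 2: γ = 1/√(1 − 0.4062²) = 1/√0.8350 = 1.094; Δt_2 = 1.094 × 52.38 = 57.32 years.
Leg 3: γ = 1/√(1 − 0.4749²) = 1/√0.7745 = 1.136; Δt_3 = 1.136 × 53.25 = 60.51 years.
Total: 453.8 + 57.32 + 60.51 years.

Δt = 572 years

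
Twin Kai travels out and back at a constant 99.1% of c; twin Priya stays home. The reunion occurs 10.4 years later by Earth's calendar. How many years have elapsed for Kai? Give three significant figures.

τ = 1.39 years

β = 0.991; γ = 1/√(1 − 0.991²) = 1/√0.01792 = 7.470
Kai's clock measures proper time along the trip: τ = Δt/γ = 10.4/7.470 years.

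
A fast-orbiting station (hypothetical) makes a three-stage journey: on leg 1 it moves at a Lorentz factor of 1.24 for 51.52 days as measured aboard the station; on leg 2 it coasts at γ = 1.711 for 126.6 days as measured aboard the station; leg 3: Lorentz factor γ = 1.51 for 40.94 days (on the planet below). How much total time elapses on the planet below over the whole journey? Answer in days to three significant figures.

Δt = 321 days

Leg 1: γ = 1.24; Δt_1 = 1.240 × 51.52 = 63.88 days.
Leg 2: γ = 1.711; Δt_2 = 1.711 × 126.6 = 216.6 days.
Leg 3: 40.94 days is already measured on the planet below.
Total: 63.88 + 216.6 + 40.94 days.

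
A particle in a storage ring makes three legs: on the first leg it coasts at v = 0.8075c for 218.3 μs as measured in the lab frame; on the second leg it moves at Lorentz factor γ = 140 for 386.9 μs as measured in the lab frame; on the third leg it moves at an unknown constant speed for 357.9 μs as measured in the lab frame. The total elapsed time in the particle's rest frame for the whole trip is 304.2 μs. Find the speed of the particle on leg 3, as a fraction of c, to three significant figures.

β = 0.876

Leg 1: γ = 1/√(1 − 0.8075²) = 1/√0.3479 = 1.695; τ_1 = 218.3/1.695 = 128.8 μs.
Leg 2: γ = 140; τ_2 = 386.9/140.0 = 2.764 μs.
Leg 3: speed unknown; τ_3 = 357.9/γ_3.
Total proper time: 128.8 + 2.764 + τ_3 = 304.2, so τ_3 = 304.2 − 131.5 = 172.7 μs.
γ_3 = 357.9/172.7 = 2.073; β = √(1 − 1/γ²) = √0.7672.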